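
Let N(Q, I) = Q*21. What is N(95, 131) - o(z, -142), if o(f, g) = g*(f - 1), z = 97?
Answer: 15627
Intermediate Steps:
N(Q, I) = 21*Q
o(f, g) = g*(-1 + f)
N(95, 131) - o(z, -142) = 21*95 - (-142)*(-1 + 97) = 1995 - (-142)*96 = 1995 - 1*(-13632) = 1995 + 13632 = 15627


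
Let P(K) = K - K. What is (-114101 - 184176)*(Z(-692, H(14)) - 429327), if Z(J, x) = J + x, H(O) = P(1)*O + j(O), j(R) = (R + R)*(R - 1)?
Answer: 128156204435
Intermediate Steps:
P(K) = 0
j(R) = 2*R*(-1 + R) (j(R) = (2*R)*(-1 + R) = 2*R*(-1 + R))
H(O) = 2*O*(-1 + O) (H(O) = 0*O + 2*O*(-1 + O) = 0 + 2*O*(-1 + O) = 2*O*(-1 + O))
(-114101 - 184176)*(Z(-692, H(14)) - 429327) = (-114101 - 184176)*((-692 + 2*14*(-1 + 14)) - 429327) = -298277*((-692 + 2*14*13) - 429327) = -298277*((-692 + 364) - 429327) = -298277*(-328 - 429327) = -298277*(-429655) = 128156204435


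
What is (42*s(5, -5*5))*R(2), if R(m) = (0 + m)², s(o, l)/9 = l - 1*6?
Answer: -46872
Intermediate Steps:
s(o, l) = -54 + 9*l (s(o, l) = 9*(l - 1*6) = 9*(l - 6) = 9*(-6 + l) = -54 + 9*l)
R(m) = m²
(42*s(5, -5*5))*R(2) = (42*(-54 + 9*(-5*5)))*2² = (42*(-54 + 9*(-25)))*4 = (42*(-54 - 225))*4 = (42*(-279))*4 = -11718*4 = -46872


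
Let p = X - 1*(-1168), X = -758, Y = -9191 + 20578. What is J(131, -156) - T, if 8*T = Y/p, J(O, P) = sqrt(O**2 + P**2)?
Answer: -11387/3280 + sqrt(41497) ≈ 200.24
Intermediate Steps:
Y = 11387
p = 410 (p = -758 - 1*(-1168) = -758 + 1168 = 410)
T = 11387/3280 (T = (11387/410)/8 = (11387*(1/410))/8 = (1/8)*(11387/410) = 11387/3280 ≈ 3.4716)
J(131, -156) - T = sqrt(131**2 + (-156)**2) - 1*11387/3280 = sqrt(17161 + 24336) - 11387/3280 = sqrt(41497) - 11387/3280 = -11387/3280 + sqrt(41497)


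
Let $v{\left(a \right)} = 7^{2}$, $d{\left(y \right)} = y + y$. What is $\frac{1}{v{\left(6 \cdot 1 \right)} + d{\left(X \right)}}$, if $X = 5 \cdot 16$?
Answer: $\frac{1}{209} \approx 0.0047847$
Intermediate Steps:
$X = 80$
$d{\left(y \right)} = 2 y$
$v{\left(a \right)} = 49$
$\frac{1}{v{\left(6 \cdot 1 \right)} + d{\left(X \right)}} = \frac{1}{49 + 2 \cdot 80} = \frac{1}{49 + 160} = \frac{1}{209}$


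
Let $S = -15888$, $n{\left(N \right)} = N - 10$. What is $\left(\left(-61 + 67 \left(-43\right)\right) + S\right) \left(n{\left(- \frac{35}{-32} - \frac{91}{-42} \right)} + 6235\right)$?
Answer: $- \frac{5629350895}{48} \approx -1.1728 \cdot 10^{8}$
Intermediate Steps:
$n{\left(N \right)} = -10 + N$
$\left(\left(-61 + 67 \left(-43\right)\right) + S\right) \left(n{\left(- \frac{35}{-32} - \frac{91}{-42} \right)} + 6235\right) = \left(\left(-61 + 67 \left(-43\right)\right) - 15888\right) \left(\left(-10 - \left(- \frac{35}{32} - \frac{13}{6}\right)\right) + 6235\right) = \left(\left(-61 - 2881\right) - 15888\right) \left(\left(-10 - - \frac{313}{96}\right) + 6235\right) = \left(-2942 - 15888\right) \left(\left(-10 + \left(\frac{35}{32} + \frac{13}{6}\right)\right) + 6235\right) = - 18830 \left(\left(-10 + \frac{313}{96}\right) + 6235\right) = - 18830 \left(- \frac{647}{96} + 6235\right) = \left(-18830\right) \frac{597913}{96} = - \frac{5629350895}{48}$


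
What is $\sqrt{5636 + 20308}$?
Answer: $2 \sqrt{6486} \approx 161.07$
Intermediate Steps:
$\sqrt{5636 + 20308} = \sqrt{25944} = 2 \sqrt{6486}$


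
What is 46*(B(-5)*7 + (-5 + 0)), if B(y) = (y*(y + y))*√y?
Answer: -230 + 16100*I*√5 ≈ -230.0 + 36001.0*I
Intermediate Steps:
B(y) = 2*y^(5/2) (B(y) = (y*(2*y))*√y = (2*y²)*√y = 2*y^(5/2))
46*(B(-5)*7 + (-5 + 0)) = 46*((2*(-5)^(5/2))*7 + (-5 + 0)) = 46*((2*(25*I*√5))*7 - 5) = 46*((50*I*√5)*7 - 5) = 46*(350*I*√5 - 5) = 46*(-5 + 350*I*√5) = -230 + 16100*I*√5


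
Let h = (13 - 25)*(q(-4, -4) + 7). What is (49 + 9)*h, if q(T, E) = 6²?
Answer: -29928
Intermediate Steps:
q(T, E) = 36
h = -516 (h = (13 - 25)*(36 + 7) = -12*43 = -516)
(49 + 9)*h = (49 + 9)*(-516) = 58*(-516) = -29928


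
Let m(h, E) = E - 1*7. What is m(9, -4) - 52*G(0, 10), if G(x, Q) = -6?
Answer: 301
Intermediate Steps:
m(h, E) = -7 + E (m(h, E) = E - 7 = -7 + E)
m(9, -4) - 52*G(0, 10) = (-7 - 4) - 52*(-6) = -11 + 312 = 301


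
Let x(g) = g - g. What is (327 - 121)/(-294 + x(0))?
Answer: -103/147 ≈ -0.70068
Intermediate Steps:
x(g) = 0
(327 - 121)/(-294 + x(0)) = (327 - 121)/(-294 + 0) = 206/(-294) = 206*(-1/294) = -103/147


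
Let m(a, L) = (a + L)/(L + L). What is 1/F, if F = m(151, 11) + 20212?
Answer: 11/222413 ≈ 4.9458e-5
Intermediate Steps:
m(a, L) = (L + a)/(2*L) (m(a, L) = (L + a)/((2*L)) = (L + a)*(1/(2*L)) = (L + a)/(2*L))
F = 222413/11 (F = (½)*(11 + 151)/11 + 20212 = (½)*(1/11)*162 + 20212 = 81/11 + 20212 = 222413/11 ≈ 20219.)
1/F = 1/(222413/11) = 11/222413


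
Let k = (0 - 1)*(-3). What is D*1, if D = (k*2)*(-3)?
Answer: -18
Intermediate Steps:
k = 3 (k = -1*(-3) = 3)
D = -18 (D = (3*2)*(-3) = 6*(-3) = -18)
D*1 = -18*1 = -18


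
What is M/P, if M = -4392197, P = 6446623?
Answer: -4392197/6446623 ≈ -0.68132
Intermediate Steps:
M/P = -4392197/6446623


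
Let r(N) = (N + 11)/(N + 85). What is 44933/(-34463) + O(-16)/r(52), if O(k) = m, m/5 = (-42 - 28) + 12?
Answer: -1372045769/2171169 ≈ -631.94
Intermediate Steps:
m = -290 (m = 5*((-42 - 28) + 12) = 5*(-70 + 12) = 5*(-58) = -290)
O(k) = -290
r(N) = (11 + N)/(85 + N)
44933/(-34463) + O(-16)/r(52) = 44933/(-34463) - 290*(85 + 52)/(11 + 52) = 44933*(-1/34463) - 290/(63/137) = -44933/34463 - 290/((1/137)*63) = -44933/34463 - 290/63/137 = -44933/34463 - 290*137/63 = -44933/34463 - 39730/63 = -1372045769/2171169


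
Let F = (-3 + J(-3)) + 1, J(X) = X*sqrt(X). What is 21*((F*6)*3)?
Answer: -756 - 1134*I*sqrt(3) ≈ -756.0 - 1964.1*I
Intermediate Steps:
J(X) = X**(3/2)
F = -2 - 3*I*sqrt(3) (F = (-3 + (-3)**(3/2)) + 1 = (-3 - 3*I*sqrt(3)) + 1 = -2 - 3*I*sqrt(3) ≈ -2.0 - 5.1962*I)
21*((F*6)*3) = 21*(((-2 - 3*I*sqrt(3))*6)*3) = 21*((-12 - 18*I*sqrt(3))*3) = 21*(-36 - 54*I*sqrt(3)) = -756 - 1134*I*sqrt(3)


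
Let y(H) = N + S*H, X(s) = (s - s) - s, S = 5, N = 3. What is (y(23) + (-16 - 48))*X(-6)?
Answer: 324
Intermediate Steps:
X(s) = -s (X(s) = 0 - s = -s)
y(H) = 3 + 5*H
(y(23) + (-16 - 48))*X(-6) = ((3 + 5*23) + (-16 - 48))*(-1*(-6)) = ((3 + 115) - 64)*6 = (118 - 64)*6 = 54*6 = 324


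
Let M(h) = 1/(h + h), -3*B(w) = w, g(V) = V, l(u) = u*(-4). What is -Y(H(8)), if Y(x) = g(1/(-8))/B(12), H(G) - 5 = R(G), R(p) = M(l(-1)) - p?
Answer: -1/32 ≈ -0.031250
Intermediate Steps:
l(u) = -4*u
B(w) = -w/3
M(h) = 1/(2*h)
R(p) = 1/8 - p (R(p) = 1/(2*((-4*(-1)))) - p = (1/2)/4 - p = (1/2)*(1/4) - p = 1/8 - p)
H(G) = 41/8 - G (H(G) = 5 + (1/8 - G) = 41/8 - G)
Y(x) = 1/32 (Y(x) = 1/((-8)*((-1/3*12))) = -1/8/(-4) = -1/8*(-1/4) = 1/32)
-Y(H(8)) = -1*1/32 = -1/32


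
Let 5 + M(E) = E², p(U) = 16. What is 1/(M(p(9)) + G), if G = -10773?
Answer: -1/10522 ≈ -9.5039e-5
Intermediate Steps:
M(E) = -5 + E²
1/(M(p(9)) + G) = 1/((-5 + 16²) - 10773) = 1/((-5 + 256) - 10773) = 1/(251 - 10773) = 1/(-10522) = -1/10522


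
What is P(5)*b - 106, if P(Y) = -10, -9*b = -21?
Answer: -388/3 ≈ -129.33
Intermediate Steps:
b = 7/3 (b = -⅑*(-21) = 7/3 ≈ 2.3333)
P(5)*b - 106 = -10*7/3 - 106 = -70/3 - 106 = -388/3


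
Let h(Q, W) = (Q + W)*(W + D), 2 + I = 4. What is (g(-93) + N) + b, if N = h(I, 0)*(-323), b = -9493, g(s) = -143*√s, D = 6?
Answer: -13369 - 143*I*√93 ≈ -13369.0 - 1379.0*I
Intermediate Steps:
I = 2 (I = -2 + 4 = 2)
h(Q, W) = (6 + W)*(Q + W) (h(Q, W) = (Q + W)*(W + 6) = (Q + W)*(6 + W) = (6 + W)*(Q + W))
N = -3876 (N = (0² + 6*2 + 6*0 + 2*0)*(-323) = (0 + 12 + 0 + 0)*(-323) = 12*(-323) = -3876)
(g(-93) + N) + b = (-143*I*√93 - 3876) - 9493 = (-3876 - 143*I*√93) - 9493 = -13369 - 143*I*√93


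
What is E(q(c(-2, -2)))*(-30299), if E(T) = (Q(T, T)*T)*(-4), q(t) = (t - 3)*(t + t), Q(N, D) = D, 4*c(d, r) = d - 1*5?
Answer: 535959011/16 ≈ 3.3497e+7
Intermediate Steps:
c(d, r) = -5/4 + d/4 (c(d, r) = (d - 1*5)/4 = (d - 5)/4 = (-5 + d)/4 = -5/4 + d/4)
q(t) = 2*t*(-3 + t) (q(t) = (-3 + t)*(2*t) = 2*t*(-3 + t))
E(T) = -4*T² (E(T) = (T*T)*(-4) = T²*(-4) = -4*T²)
E(q(c(-2, -2)))*(-30299) = -4*4*(-3 + (-5/4 + (¼)*(-2)))²*(-5/4 + (¼)*(-2))²*(-30299) = -4*4*(-3 + (-5/4 - ½))²*(-5/4 - ½)²*(-30299) = -4*49*(-3 - 7/4)²/4*(-30299) = -4*(2*(-7/4)*(-19/4))²*(-30299) = -4*(133/8)²*(-30299) = -4*17689/64*(-30299) = -17689/16*(-30299) = 535959011/16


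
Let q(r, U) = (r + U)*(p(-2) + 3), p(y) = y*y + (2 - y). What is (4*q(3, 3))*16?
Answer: 4224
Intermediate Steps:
p(y) = 2 + y² - y (p(y) = y² + (2 - y) = 2 + y² - y)
q(r, U) = 11*U + 11*r (q(r, U) = (r + U)*((2 + (-2)² - 1*(-2)) + 3) = (U + r)*((2 + 4 + 2) + 3) = (U + r)*(8 + 3) = (U + r)*11 = 11*U + 11*r)
(4*q(3, 3))*16 = (4*(11*3 + 11*3))*16 = (4*(33 + 33))*16 = (4*66)*16 = 264*16 = 4224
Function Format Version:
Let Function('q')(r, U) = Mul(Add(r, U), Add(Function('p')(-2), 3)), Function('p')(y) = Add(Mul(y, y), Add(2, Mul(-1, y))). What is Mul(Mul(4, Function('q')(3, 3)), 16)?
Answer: 4224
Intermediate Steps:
Function('p')(y) = Add(2, Pow(y, 2), Mul(-1, y)) (Function('p')(y) = Add(Pow(y, 2), Add(2, Mul(-1, y))) = Add(2, Pow(y, 2), Mul(-1, y)))
Function('q')(r, U) = Add(Mul(11, U), Mul(11, r)) (Function('q')(r, U) = Mul(Add(r, U), Add(Add(2, Pow(-2, 2), Mul(-1, -2)), 3)) = Mul(Add(U, r), Add(Add(2, 4, 2), 3)) = Mul(Add(U, r), Add(8, 3)) = Mul(Add(U, r), 11) = Add(Mul(11, U), Mul(11, r)))
Mul(Mul(4, Function('q')(3, 3)), 16) = Mul(Mul(4, Add(Mul(11, 3), Mul(11, 3))), 16) = Mul(Mul(4, Add(33, 33)), 16) = Mul(Mul(4, 66), 16) = Mul(264, 16) = 4224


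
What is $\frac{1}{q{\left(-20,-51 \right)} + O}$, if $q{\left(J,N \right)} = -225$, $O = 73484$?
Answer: $\frac{1}{73259} \approx 1.365 \cdot 10^{-5}$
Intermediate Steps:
$\frac{1}{q{\left(-20,-51 \right)} + O} = \frac{1}{-225 + 73484} = \frac{1}{73259}$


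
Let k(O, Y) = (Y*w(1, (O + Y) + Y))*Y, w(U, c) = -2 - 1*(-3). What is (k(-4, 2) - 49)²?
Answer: 2025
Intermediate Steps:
w(U, c) = 1 (w(U, c) = -2 + 3 = 1)
k(O, Y) = Y² (k(O, Y) = (Y*1)*Y = Y*Y = Y²)
(k(-4, 2) - 49)² = (2² - 49)² = (4 - 49)² = (-45)² = 2025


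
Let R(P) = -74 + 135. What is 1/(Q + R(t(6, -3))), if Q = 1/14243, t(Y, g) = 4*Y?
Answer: 14243/868824 ≈ 0.016393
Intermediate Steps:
R(P) = 61
Q = 1/14243 ≈ 7.0210e-5
1/(Q + R(t(6, -3))) = 1/(1/14243 + 61) = 1/(868824/14243) = 14243/868824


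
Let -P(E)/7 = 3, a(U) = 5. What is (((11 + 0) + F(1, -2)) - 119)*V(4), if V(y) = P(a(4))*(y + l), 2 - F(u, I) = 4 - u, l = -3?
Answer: 2289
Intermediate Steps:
P(E) = -21 (P(E) = -7*3 = -21)
F(u, I) = -2 + u (F(u, I) = 2 - (4 - u) = 2 + (-4 + u) = -2 + u)
V(y) = 63 - 21*y (V(y) = -21*(y - 3) = -21*(-3 + y) = 63 - 21*y)
(((11 + 0) + F(1, -2)) - 119)*V(4) = (((11 + 0) + (-2 + 1)) - 119)*(63 - 21*4) = ((11 - 1) - 119)*(63 - 84) = (10 - 119)*(-21) = -109*(-21) = 2289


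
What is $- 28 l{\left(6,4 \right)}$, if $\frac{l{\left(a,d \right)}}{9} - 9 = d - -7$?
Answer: $-5040$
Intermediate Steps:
$l{\left(a,d \right)} = 144 + 9 d$ ($l{\left(a,d \right)} = 81 + 9 \left(d - -7\right) = 81 + 9 \left(d + 7\right) = 81 + 9 \left(7 + d\right) = 81 + \left(63 + 9 d\right) = 144 + 9 d$)
$- 28 l{\left(6,4 \right)} = - 28 \left(144 + 9 \cdot 4\right) = - 28 \left(144 + 36\right) = \left(-28\right) 180 = -5040$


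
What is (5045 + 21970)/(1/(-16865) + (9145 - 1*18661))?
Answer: -455607975/160487341 ≈ -2.8389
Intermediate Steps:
(5045 + 21970)/(1/(-16865) + (9145 - 1*18661)) = 27015/(-1/16865 + (9145 - 18661)) = 27015/(-1/16865 - 9516) = 27015/(-160487341/16865) = 27015*(-16865/160487341) = -455607975/160487341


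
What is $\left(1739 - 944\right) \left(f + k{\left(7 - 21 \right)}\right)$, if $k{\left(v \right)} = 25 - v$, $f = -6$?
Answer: $26235$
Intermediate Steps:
$\left(1739 - 944\right) \left(f + k{\left(7 - 21 \right)}\right) = \left(1739 - 944\right) \left(-6 + \left(25 - \left(7 - 21\right)\right)\right) = 795 \left(-6 + \left(25 - -14\right)\right) = 795 \left(-6 + \left(25 + 14\right)\right) = 795 \left(-6 + 39\right) = 795 \cdot 33 = 26235$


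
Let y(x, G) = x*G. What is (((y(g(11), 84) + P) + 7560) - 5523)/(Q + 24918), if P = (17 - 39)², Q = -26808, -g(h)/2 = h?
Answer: -673/1890 ≈ -0.35608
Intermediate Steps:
g(h) = -2*h
y(x, G) = G*x
P = 484 (P = (-22)² = 484)
(((y(g(11), 84) + P) + 7560) - 5523)/(Q + 24918) = (((84*(-2*11) + 484) + 7560) - 5523)/(-26808 + 24918) = (((84*(-22) + 484) + 7560) - 5523)/(-1890) = (((-1848 + 484) + 7560) - 5523)*(-1/1890) = ((-1364 + 7560) - 5523)*(-1/1890) = (6196 - 5523)*(-1/1890) = 673*(-1/1890) = -673/1890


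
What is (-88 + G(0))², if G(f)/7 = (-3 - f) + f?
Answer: 11881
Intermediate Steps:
G(f) = -21 (G(f) = 7*((-3 - f) + f) = 7*(-3) = -21)
(-88 + G(0))² = (-88 - 21)² = (-109)² = 11881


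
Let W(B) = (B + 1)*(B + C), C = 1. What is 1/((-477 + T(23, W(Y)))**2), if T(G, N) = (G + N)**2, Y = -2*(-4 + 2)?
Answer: 1/3337929 ≈ 2.9959e-7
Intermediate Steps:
Y = 4 (Y = -2*(-2) = 4)
W(B) = (1 + B)**2 (W(B) = (B + 1)*(B + 1) = (1 + B)*(1 + B) = (1 + B)**2)
1/((-477 + T(23, W(Y)))**2) = 1/((-477 + (23 + (1 + 4**2 + 2*4))**2)**2) = 1/((-477 + (23 + (1 + 16 + 8))**2)**2) = 1/((-477 + (23 + 25)**2)**2) = 1/((-477 + 48**2)**2) = 1/((-477 + 2304)**2) = 1/(1827**2) = 1/3337929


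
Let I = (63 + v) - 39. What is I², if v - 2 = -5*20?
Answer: 5476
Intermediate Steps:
v = -98 (v = 2 - 5*20 = 2 - 100 = -98)
I = -74 (I = (63 - 98) - 39 = -35 - 39 = -74)
I² = (-74)² = 5476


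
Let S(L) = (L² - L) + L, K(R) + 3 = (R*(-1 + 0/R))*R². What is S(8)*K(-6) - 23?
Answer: 13609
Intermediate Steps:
K(R) = -3 - R³ (K(R) = -3 + (R*(-1 + 0/R))*R² = -3 + (R*(-1 + 0))*R² = -3 + (R*(-1))*R² = -3 + (-R)*R² = -3 - R³)
S(L) = L²
S(8)*K(-6) - 23 = 8²*(-3 - 1*(-6)³) - 23 = 64*(-3 - 1*(-216)) - 23 = 64*(-3 + 216) - 23 = 64*213 - 23 = 13632 - 23 = 13609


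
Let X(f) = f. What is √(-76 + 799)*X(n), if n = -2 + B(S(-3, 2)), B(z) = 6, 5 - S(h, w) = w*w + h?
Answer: 4*√723 ≈ 107.55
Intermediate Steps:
S(h, w) = 5 - h - w² (S(h, w) = 5 - (w*w + h) = 5 - (w² + h) = 5 - (h + w²) = 5 + (-h - w²) = 5 - h - w²)
n = 4 (n = -2 + 6 = 4)
√(-76 + 799)*X(n) = √(-76 + 799)*4 = √723*4 = 4*√723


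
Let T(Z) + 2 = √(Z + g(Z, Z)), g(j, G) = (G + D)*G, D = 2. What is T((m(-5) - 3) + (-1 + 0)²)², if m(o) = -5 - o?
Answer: (2 - I*√2)² ≈ 2.0 - 5.6569*I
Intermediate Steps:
g(j, G) = G*(2 + G) (g(j, G) = (G + 2)*G = (2 + G)*G = G*(2 + G))
T(Z) = -2 + √(Z + Z*(2 + Z))
T((m(-5) - 3) + (-1 + 0)²)² = (-2 + √((((-5 - 1*(-5)) - 3) + (-1 + 0)²)*(3 + (((-5 - 1*(-5)) - 3) + (-1 + 0)²))))² = (-2 + √((((-5 + 5) - 3) + (-1)²)*(3 + (((-5 + 5) - 3) + (-1)²))))² = (-2 + √(((0 - 3) + 1)*(3 + ((0 - 3) + 1))))² = (-2 + √((-3 + 1)*(3 + (-3 + 1))))² = (-2 + √(-2*(3 - 2)))² = (-2 + √(-2*1))² = (-2 + √(-2))² = (-2 + I*√2)²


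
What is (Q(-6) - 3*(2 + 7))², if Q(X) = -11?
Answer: 1444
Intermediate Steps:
(Q(-6) - 3*(2 + 7))² = (-11 - 3*(2 + 7))² = (-11 - 3*9)² = (-11 - 27)² = (-38)² = 1444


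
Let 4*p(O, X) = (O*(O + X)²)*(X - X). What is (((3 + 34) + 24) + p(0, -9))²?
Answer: 3721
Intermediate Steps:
p(O, X) = 0 (p(O, X) = ((O*(O + X)²)*(X - X))/4 = ((O*(O + X)²)*0)/4 = (¼)*0 = 0)
(((3 + 34) + 24) + p(0, -9))² = (((3 + 34) + 24) + 0)² = ((37 + 24) + 0)² = (61 + 0)² = 61² = 3721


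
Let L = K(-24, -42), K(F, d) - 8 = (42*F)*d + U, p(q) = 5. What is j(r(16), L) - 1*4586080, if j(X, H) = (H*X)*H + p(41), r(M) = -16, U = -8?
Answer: -28681976411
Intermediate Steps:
K(F, d) = 42*F*d (K(F, d) = 8 + ((42*F)*d - 8) = 8 + (42*F*d - 8) = 8 + (-8 + 42*F*d) = 42*F*d)
L = 42336 (L = 42*(-24)*(-42) = 42336)
j(X, H) = 5 + X*H² (j(X, H) = (H*X)*H + 5 = X*H² + 5 = 5 + X*H²)
j(r(16), L) - 1*4586080 = (5 - 16*42336²) - 1*4586080 = (5 - 16*1792336896) - 4586080 = (5 - 28677390336) - 4586080 = -28677390331 - 4586080 = -28681976411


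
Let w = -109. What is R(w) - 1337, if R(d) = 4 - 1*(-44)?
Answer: -1289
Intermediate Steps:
R(d) = 48 (R(d) = 4 + 44 = 48)
R(w) - 1337 = 48 - 1337 = -1289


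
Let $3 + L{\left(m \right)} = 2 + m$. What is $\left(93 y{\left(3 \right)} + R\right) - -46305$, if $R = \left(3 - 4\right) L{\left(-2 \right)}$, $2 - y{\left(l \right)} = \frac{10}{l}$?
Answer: $46184$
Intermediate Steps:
$L{\left(m \right)} = -1 + m$ ($L{\left(m \right)} = -3 + \left(2 + m\right) = -1 + m$)
$y{\left(l \right)} = 2 - \frac{10}{l}$
$R = 3$ ($R = \left(3 - 4\right) \left(-1 - 2\right) = \left(-1\right) \left(-3\right) = 3$)
$\left(93 y{\left(3 \right)} + R\right) - -46305 = \left(93 \left(2 - \frac{10}{3}\right) + 3\right) - -46305 = \left(93 \left(2 - \frac{10}{3}\right) + 3\right) + 46305 = \left(93 \left(- \frac{4}{3}\right) + 3\right) + 46305 = \left(-124 + 3\right) + 46305 = -121 + 46305 = 46184$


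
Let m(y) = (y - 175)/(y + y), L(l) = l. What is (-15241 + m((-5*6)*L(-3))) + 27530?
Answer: 442387/36 ≈ 12289.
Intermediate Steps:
m(y) = (-175 + y)/(2*y) (m(y) = (-175 + y)/((2*y)) = (-175 + y)*(1/(2*y)) = (-175 + y)/(2*y))
(-15241 + m((-5*6)*L(-3))) + 27530 = (-15241 + (-175 - 5*6*(-3))/(2*((-5*6*(-3))))) + 27530 = (-15241 + (-175 - 30*(-3))/(2*((-30*(-3))))) + 27530 = (-15241 + (½)*(-175 + 90)/90) + 27530 = (-15241 + (½)*(1/90)*(-85)) + 27530 = (-15241 - 17/36) + 27530 = -548693/36 + 27530 = 442387/36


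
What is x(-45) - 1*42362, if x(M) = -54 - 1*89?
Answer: -42505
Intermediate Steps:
x(M) = -143 (x(M) = -54 - 89 = -143)
x(-45) - 1*42362 = -143 - 1*42362 = -143 - 42362 = -42505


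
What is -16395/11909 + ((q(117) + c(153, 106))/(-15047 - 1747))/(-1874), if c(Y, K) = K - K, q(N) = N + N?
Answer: -28665551773/20822195778 ≈ -1.3767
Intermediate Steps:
q(N) = 2*N
c(Y, K) = 0
-16395/11909 + ((q(117) + c(153, 106))/(-15047 - 1747))/(-1874) = -16395/11909 + ((2*117 + 0)/(-15047 - 1747))/(-1874) = -16395*1/11909 + ((234 + 0)/(-16794))*(-1/1874) = -16395/11909 + (234*(-1/16794))*(-1/1874) = -16395/11909 - 13/933*(-1/1874) = -16395/11909 + 13/1748442 = -28665551773/20822195778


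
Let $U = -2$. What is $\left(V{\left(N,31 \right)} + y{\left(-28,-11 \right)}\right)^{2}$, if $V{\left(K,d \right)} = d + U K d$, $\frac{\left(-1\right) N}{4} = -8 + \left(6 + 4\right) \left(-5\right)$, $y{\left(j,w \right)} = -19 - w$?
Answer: $206238321$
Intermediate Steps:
$N = 232$ ($N = - 4 \left(-8 + \left(6 + 4\right) \left(-5\right)\right) = - 4 \left(-8 + 10 \left(-5\right)\right) = - 4 \left(-8 - 50\right) = \left(-4\right) \left(-58\right) = 232$)
$V{\left(K,d \right)} = d - 2 K d$
$\left(V{\left(N,31 \right)} + y{\left(-28,-11 \right)}\right)^{2} = \left(31 \left(1 - 464\right) - 8\right)^{2} = \left(31 \left(1 - 464\right) + \left(-19 + 11\right)\right)^{2} = \left(31 \left(-463\right) - 8\right)^{2} = \left(-14353 - 8\right)^{2} = \left(-14361\right)^{2} = 206238321$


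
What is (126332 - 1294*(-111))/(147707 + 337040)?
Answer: 269966/484747 ≈ 0.55692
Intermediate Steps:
(126332 - 1294*(-111))/(147707 + 337040) = (126332 + 143634)/484747 = 269966*(1/484747) = 269966/484747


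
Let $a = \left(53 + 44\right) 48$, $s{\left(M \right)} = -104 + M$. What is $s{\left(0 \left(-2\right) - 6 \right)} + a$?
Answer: $4546$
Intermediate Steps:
$a = 4656$ ($a = 97 \cdot 48 = 4656$)
$s{\left(0 \left(-2\right) - 6 \right)} + a = \left(-104 + \left(0 \left(-2\right) - 6\right)\right) + 4656 = \left(-104 + \left(0 - 6\right)\right) + 4656 = \left(-104 - 6\right) + 4656 = -110 + 4656 = 4546$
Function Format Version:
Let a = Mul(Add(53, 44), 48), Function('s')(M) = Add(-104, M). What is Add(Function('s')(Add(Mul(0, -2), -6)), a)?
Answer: 4546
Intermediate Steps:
a = 4656 (a = Mul(97, 48) = 4656)
Add(Function('s')(Add(Mul(0, -2), -6)), a) = Add(Add(-104, Add(Mul(0, -2), -6)), 4656) = Add(Add(-104, Add(0, -6)), 4656) = Add(Add(-104, -6), 4656) = Add(-110, 4656) = 4546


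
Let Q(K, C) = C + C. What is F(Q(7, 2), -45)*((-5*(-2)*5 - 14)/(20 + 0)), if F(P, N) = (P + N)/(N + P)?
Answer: 9/5 ≈ 1.8000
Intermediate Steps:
Q(K, C) = 2*C
F(P, N) = 1 (F(P, N) = (N + P)/(N + P) = 1)
F(Q(7, 2), -45)*((-5*(-2)*5 - 14)/(20 + 0)) = 1*((-5*(-2)*5 - 14)/(20 + 0)) = 1*((10*5 - 14)/20) = 1*((50 - 14)*(1/20)) = 1*(36*(1/20)) = 1*(9/5) = 9/5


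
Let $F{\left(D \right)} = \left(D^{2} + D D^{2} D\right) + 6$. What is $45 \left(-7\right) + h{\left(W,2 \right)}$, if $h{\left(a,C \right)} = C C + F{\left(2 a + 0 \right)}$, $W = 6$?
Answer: $20575$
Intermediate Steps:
$F{\left(D \right)} = 6 + D^{2} + D^{4}$ ($F{\left(D \right)} = \left(D^{2} + D^{3} D\right) + 6 = \left(D^{2} + D^{4}\right) + 6 = 6 + D^{2} + D^{4}$)
$h{\left(a,C \right)} = 6 + C^{2} + 4 a^{2} + 16 a^{4}$ ($h{\left(a,C \right)} = C C + \left(6 + \left(2 a + 0\right)^{2} + \left(2 a + 0\right)^{4}\right) = C^{2} + \left(6 + \left(2 a\right)^{2} + \left(2 a\right)^{4}\right) = C^{2} + \left(6 + 4 a^{2} + 16 a^{4}\right) = 6 + C^{2} + 4 a^{2} + 16 a^{4}$)
$45 \left(-7\right) + h{\left(W,2 \right)} = 45 \left(-7\right) + \left(6 + 2^{2} + 4 \cdot 6^{2} + 16 \cdot 6^{4}\right) = -315 + \left(6 + 4 + 4 \cdot 36 + 16 \cdot 1296\right) = -315 + \left(6 + 4 + 144 + 20736\right) = -315 + 20890 = 20575$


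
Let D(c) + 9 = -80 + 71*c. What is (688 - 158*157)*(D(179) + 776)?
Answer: -323084728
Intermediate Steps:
D(c) = -89 + 71*c (D(c) = -9 + (-80 + 71*c) = -89 + 71*c)
(688 - 158*157)*(D(179) + 776) = (688 - 158*157)*((-89 + 71*179) + 776) = (688 - 24806)*((-89 + 12709) + 776) = -24118*(12620 + 776) = -24118*13396 = -323084728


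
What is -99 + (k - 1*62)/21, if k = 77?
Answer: -688/7 ≈ -98.286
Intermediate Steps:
-99 + (k - 1*62)/21 = -99 + (77 - 1*62)/21 = -99 + (77 - 62)/21 = -99 + (1/21)*15 = -99 + 5/7 = -688/7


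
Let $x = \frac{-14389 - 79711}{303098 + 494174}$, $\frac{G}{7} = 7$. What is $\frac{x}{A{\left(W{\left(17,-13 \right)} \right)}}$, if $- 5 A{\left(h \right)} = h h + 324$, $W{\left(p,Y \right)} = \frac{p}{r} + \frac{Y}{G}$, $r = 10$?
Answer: $\frac{2017268750}{1114566452333} \approx 0.0018099$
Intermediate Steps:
$G = 49$ ($G = 7 \cdot 7 = 49$)
$W{\left(p,Y \right)} = \frac{p}{10} + \frac{Y}{49}$
$A{\left(h \right)} = - \frac{324}{5} - \frac{h^{2}}{5}$ ($A{\left(h \right)} = - \frac{h h + 324}{5} = - \frac{h^{2} + 324}{5} = - \frac{324 + h^{2}}{5} = - \frac{324}{5} - \frac{h^{2}}{5}$)
$x = - \frac{23525}{199318}$ ($x = - \frac{94100}{797272} = \left(-94100\right) \frac{1}{797272} = - \frac{23525}{199318} \approx -0.11803$)
$\frac{x}{A{\left(W{\left(17,-13 \right)} \right)}} = - \frac{23525}{199318 \left(- \frac{324}{5} - \frac{\left(\frac{1}{10} \cdot 17 + \frac{1}{49} \left(-13\right)\right)^{2}}{5}\right)} = - \frac{23525}{199318 \left(- \frac{324}{5} - \frac{\left(\frac{17}{10} - \frac{13}{49}\right)^{2}}{5}\right)} = - \frac{23525}{199318 \left(- \frac{324}{5} - \frac{\left(\frac{703}{490}\right)^{2}}{5}\right)} = - \frac{23525}{199318 \left(- \frac{324}{5} - \frac{494209}{1200500}\right)} = - \frac{23525}{199318 \left(- \frac{78286609}{1200500}\right)} = \left(- \frac{23525}{199318}\right) \left(- \frac{1200500}{78286609}\right) = \frac{2017268750}{1114566452333}$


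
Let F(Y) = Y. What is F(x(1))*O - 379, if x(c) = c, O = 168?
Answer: -211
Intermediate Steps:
F(x(1))*O - 379 = 1*168 - 379 = 168 - 379 = -211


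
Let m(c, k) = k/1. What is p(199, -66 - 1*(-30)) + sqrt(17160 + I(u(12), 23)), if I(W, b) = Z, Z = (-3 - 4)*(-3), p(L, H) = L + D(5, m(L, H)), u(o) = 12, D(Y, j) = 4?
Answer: 203 + 3*sqrt(1909) ≈ 334.08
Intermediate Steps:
m(c, k) = k (m(c, k) = k*1 = k)
p(L, H) = 4 + L (p(L, H) = L + 4 = 4 + L)
Z = 21 (Z = -7*(-3) = 21)
I(W, b) = 21
p(199, -66 - 1*(-30)) + sqrt(17160 + I(u(12), 23)) = (4 + 199) + sqrt(17160 + 21) = 203 + sqrt(17181) = 203 + 3*sqrt(1909)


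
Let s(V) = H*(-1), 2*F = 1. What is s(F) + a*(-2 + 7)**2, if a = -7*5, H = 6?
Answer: -881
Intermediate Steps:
F = 1/2 (F = (1/2)*1 = 1/2 ≈ 0.50000)
a = -35
s(V) = -6 (s(V) = 6*(-1) = -6)
s(F) + a*(-2 + 7)**2 = -6 - 35*(-2 + 7)**2 = -6 - 35*5**2 = -6 - 35*25 = -6 - 875 = -881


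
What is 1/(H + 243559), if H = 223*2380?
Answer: 1/774299 ≈ 1.2915e-6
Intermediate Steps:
H = 530740
1/(H + 243559) = 1/(530740 + 243559) = 1/774299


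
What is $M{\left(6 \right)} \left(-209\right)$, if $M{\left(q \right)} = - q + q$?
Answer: $0$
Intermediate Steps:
$M{\left(q \right)} = 0$
$M{\left(6 \right)} \left(-209\right) = 0 \left(-209\right) = 0$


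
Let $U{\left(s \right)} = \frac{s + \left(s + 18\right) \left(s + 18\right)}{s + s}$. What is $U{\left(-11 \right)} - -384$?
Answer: $\frac{4205}{11} \approx 382.27$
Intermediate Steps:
$U{\left(s \right)} = \frac{s + \left(18 + s\right)^{2}}{2 s}$ ($U{\left(s \right)} = \frac{s + \left(18 + s\right) \left(18 + s\right)}{2 s} = \left(s + \left(18 + s\right)^{2}\right) \frac{1}{2 s} = \frac{s + \left(18 + s\right)^{2}}{2 s}$)
$U{\left(-11 \right)} - -384 = \frac{-11 + \left(18 - 11\right)^{2}}{2 \left(-11\right)} - -384 = \frac{1}{2} \left(- \frac{1}{11}\right) \left(-11 + 7^{2}\right) + 384 = \frac{1}{2} \left(- \frac{1}{11}\right) \left(-11 + 49\right) + 384 = \frac{1}{2} \left(- \frac{1}{11}\right) 38 + 384 = - \frac{19}{11} + 384 = \frac{4205}{11}$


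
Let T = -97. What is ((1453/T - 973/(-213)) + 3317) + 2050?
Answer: 110672479/20661 ≈ 5356.6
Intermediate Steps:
((1453/T - 973/(-213)) + 3317) + 2050 = ((1453/(-97) - 973/(-213)) + 3317) + 2050 = ((1453*(-1/97) - 973*(-1/213)) + 3317) + 2050 = ((-1453/97 + 973/213) + 3317) + 2050 = (-215108/20661 + 3317) + 2050 = 68317429/20661 + 2050 = 110672479/20661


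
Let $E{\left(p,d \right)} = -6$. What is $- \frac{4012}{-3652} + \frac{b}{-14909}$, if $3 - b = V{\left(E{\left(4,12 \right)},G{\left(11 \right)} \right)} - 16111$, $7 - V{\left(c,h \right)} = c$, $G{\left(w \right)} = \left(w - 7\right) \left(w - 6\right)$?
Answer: $\frac{253514}{13611917} \approx 0.018624$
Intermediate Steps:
$G{\left(w \right)} = \left(-7 + w\right) \left(-6 + w\right)$
$V{\left(c,h \right)} = 7 - c$
$b = 16101$ ($b = 3 - \left(\left(7 - -6\right) - 16111\right) = 3 - \left(\left(7 + 6\right) - 16111\right) = 3 - \left(13 - 16111\right) = 3 - -16098 = 3 + 16098 = 16101$)
$- \frac{4012}{-3652} + \frac{b}{-14909} = - \frac{4012}{-3652} + \frac{16101}{-14909} = \left(-4012\right) \left(- \frac{1}{3652}\right) + 16101 \left(- \frac{1}{14909}\right) = \frac{1003}{913} - \frac{16101}{14909} = \frac{253514}{13611917}$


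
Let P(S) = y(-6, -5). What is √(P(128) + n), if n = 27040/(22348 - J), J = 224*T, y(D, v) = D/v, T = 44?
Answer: √91153430/5205 ≈ 1.8343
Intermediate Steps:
J = 9856 (J = 224*44 = 9856)
P(S) = 6/5 (P(S) = -6/(-5) = -6*(-⅕) = 6/5)
n = 6760/3123 (n = 27040/(22348 - 1*9856) = 27040/(22348 - 9856) = 27040/12492 = 27040*(1/12492) = 6760/3123 ≈ 2.1646)
√(P(128) + n) = √(6/5 + 6760/3123) = √(52538/15615) = √91153430/5205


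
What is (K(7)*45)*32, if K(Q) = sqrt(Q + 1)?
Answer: 2880*sqrt(2) ≈ 4072.9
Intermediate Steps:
K(Q) = sqrt(1 + Q)
(K(7)*45)*32 = (sqrt(1 + 7)*45)*32 = (sqrt(8)*45)*32 = ((2*sqrt(2))*45)*32 = (90*sqrt(2))*32 = 2880*sqrt(2)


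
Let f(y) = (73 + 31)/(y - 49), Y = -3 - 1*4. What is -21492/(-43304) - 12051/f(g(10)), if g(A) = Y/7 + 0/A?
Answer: 125457021/21652 ≈ 5794.3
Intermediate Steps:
Y = -7 (Y = -3 - 4 = -7)
g(A) = -1 (g(A) = -7/7 + 0/A = -7*⅐ + 0 = -1 + 0 = -1)
f(y) = 104/(-49 + y)
-21492/(-43304) - 12051/f(g(10)) = -21492/(-43304) - 12051/(104/(-49 - 1)) = -21492*(-1/43304) - 12051/(104/(-50)) = 5373/10826 - 12051/(104*(-1/50)) = 5373/10826 - 12051/(-52/25) = 5373/10826 - 12051*(-25/52) = 5373/10826 + 23175/4 = 125457021/21652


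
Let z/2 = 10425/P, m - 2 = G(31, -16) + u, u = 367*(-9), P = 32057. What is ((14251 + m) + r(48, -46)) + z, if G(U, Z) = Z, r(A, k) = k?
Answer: 349057466/32057 ≈ 10889.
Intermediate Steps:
u = -3303
m = -3317 (m = 2 + (-16 - 3303) = 2 - 3319 = -3317)
z = 20850/32057 (z = 2*(10425/32057) = 20850/32057 ≈ 0.65040)
((14251 + m) + r(48, -46)) + z = ((14251 - 3317) - 46) + 20850/32057 = (10934 - 46) + 20850/32057 = 10888 + 20850/32057 = 349057466/32057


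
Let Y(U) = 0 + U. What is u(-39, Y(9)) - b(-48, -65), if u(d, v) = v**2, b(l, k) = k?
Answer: 146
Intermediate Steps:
Y(U) = U
u(-39, Y(9)) - b(-48, -65) = 9**2 - 1*(-65) = 81 + 65 = 146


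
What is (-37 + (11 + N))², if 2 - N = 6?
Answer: 900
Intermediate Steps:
N = -4 (N = 2 - 1*6 = 2 - 6 = -4)
(-37 + (11 + N))² = (-37 + (11 - 4))² = (-37 + 7)² = (-30)² = 900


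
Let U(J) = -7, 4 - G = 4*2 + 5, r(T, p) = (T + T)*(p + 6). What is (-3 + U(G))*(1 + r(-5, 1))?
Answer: 690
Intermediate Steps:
r(T, p) = 2*T*(6 + p) (r(T, p) = (2*T)*(6 + p) = 2*T*(6 + p))
G = -9 (G = 4 - (4*2 + 5) = 4 - (8 + 5) = 4 - 1*13 = 4 - 13 = -9)
(-3 + U(G))*(1 + r(-5, 1)) = (-3 - 7)*(1 + 2*(-5)*(6 + 1)) = -10*(1 + 2*(-5)*7) = -10*(1 - 70) = -10*(-69) = 690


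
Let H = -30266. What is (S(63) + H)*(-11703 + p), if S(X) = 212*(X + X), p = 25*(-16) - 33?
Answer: 43131344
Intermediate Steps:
p = -433 (p = -400 - 33 = -433)
S(X) = 424*X (S(X) = 212*(2*X) = 424*X)
(S(63) + H)*(-11703 + p) = (424*63 - 30266)*(-11703 - 433) = (26712 - 30266)*(-12136) = -3554*(-12136) = 43131344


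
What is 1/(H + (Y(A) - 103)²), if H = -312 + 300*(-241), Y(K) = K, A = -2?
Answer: -1/61587 ≈ -1.6237e-5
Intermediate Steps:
H = -72612 (H = -312 - 72300 = -72612)
1/(H + (Y(A) - 103)²) = 1/(-72612 + (-2 - 103)²) = 1/(-72612 + (-105)²) = 1/(-72612 + 11025) = 1/(-61587) = -1/61587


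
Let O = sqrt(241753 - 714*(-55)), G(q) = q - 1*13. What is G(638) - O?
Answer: 625 - sqrt(281023) ≈ 94.884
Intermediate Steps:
G(q) = -13 + q (G(q) = q - 13 = -13 + q)
O = sqrt(281023) (O = sqrt(241753 + 39270) = sqrt(281023) ≈ 530.12)
G(638) - O = (-13 + 638) - sqrt(281023) = 625 - sqrt(281023)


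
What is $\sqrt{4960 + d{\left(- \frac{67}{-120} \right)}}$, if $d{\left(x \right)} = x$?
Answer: $\frac{\sqrt{17858010}}{60} \approx 70.431$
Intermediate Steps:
$\sqrt{4960 + d{\left(- \frac{67}{-120} \right)}} = \sqrt{4960 - \frac{67}{-120}} = \sqrt{4960 - - \frac{67}{120}} = \sqrt{4960 + \frac{67}{120}} = \sqrt{\frac{595267}{120}} = \frac{\sqrt{17858010}}{60}$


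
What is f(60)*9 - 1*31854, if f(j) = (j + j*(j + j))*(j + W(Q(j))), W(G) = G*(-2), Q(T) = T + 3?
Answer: -4344294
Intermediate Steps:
Q(T) = 3 + T
W(G) = -2*G
f(j) = (-6 - j)*(j + 2*j²) (f(j) = (j + j*(j + j))*(j - 2*(3 + j)) = (j + j*(2*j))*(j + (-6 - 2*j)) = (j + 2*j²)*(-6 - j) = (-6 - j)*(j + 2*j²))
f(60)*9 - 1*31854 = (60*(-6 - 13*60 - 2*60²))*9 - 1*31854 = (60*(-6 - 780 - 2*3600))*9 - 31854 = (60*(-6 - 780 - 7200))*9 - 31854 = (60*(-7986))*9 - 31854 = -479160*9 - 31854 = -4312440 - 31854 = -4344294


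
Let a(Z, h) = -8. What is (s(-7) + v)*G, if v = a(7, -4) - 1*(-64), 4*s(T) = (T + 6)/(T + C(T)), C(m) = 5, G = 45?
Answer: 20205/8 ≈ 2525.6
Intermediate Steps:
s(T) = (6 + T)/(4*(5 + T)) (s(T) = ((T + 6)/(T + 5))/4 = ((6 + T)/(5 + T))/4 = (6 + T)/(4*(5 + T)))
v = 56 (v = -8 - 1*(-64) = -8 + 64 = 56)
(s(-7) + v)*G = ((6 - 7)/(4*(5 - 7)) + 56)*45 = ((¼)*(-1)/(-2) + 56)*45 = ((¼)*(-½)*(-1) + 56)*45 = (⅛ + 56)*45 = (449/8)*45 = 20205/8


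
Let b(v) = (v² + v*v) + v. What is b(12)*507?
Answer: 152100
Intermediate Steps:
b(v) = v + 2*v² (b(v) = (v² + v²) + v = 2*v² + v = v + 2*v²)
b(12)*507 = (12*(1 + 2*12))*507 = (12*(1 + 24))*507 = (12*25)*507 = 300*507 = 152100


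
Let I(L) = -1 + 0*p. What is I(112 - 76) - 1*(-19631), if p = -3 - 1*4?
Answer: 19630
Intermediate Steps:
p = -7 (p = -3 - 4 = -7)
I(L) = -1 (I(L) = -1 + 0*(-7) = -1 + 0 = -1)
I(112 - 76) - 1*(-19631) = -1 - 1*(-19631) = -1 + 19631 = 19630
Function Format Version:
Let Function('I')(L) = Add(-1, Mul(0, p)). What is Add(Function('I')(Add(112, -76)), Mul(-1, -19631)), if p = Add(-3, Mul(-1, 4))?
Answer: 19630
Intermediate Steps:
p = -7 (p = Add(-3, -4) = -7)
Function('I')(L) = -1 (Function('I')(L) = Add(-1, Mul(0, -7)) = Add(-1, 0) = -1)
Add(Function('I')(Add(112, -76)), Mul(-1, -19631)) = Add(-1, Mul(-1, -19631)) = Add(-1, 19631) = 19630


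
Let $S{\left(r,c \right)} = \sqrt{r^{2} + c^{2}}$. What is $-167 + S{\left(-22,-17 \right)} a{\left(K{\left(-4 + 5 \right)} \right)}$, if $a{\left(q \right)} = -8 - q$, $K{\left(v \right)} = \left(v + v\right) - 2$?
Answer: $-167 - 8 \sqrt{773} \approx -389.42$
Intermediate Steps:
$K{\left(v \right)} = -2 + 2 v$ ($K{\left(v \right)} = 2 v - 2 = -2 + 2 v$)
$S{\left(r,c \right)} = \sqrt{c^{2} + r^{2}}$
$-167 + S{\left(-22,-17 \right)} a{\left(K{\left(-4 + 5 \right)} \right)} = -167 + \sqrt{\left(-17\right)^{2} + \left(-22\right)^{2}} \left(-8 - \left(-2 + 2 \left(-4 + 5\right)\right)\right) = -167 + \sqrt{289 + 484} \left(-8 - \left(-2 + 2 \cdot 1\right)\right) = -167 + \sqrt{773} \left(-8 - \left(-2 + 2\right)\right) = -167 + \sqrt{773} \left(-8 - 0\right) = -167 + \sqrt{773} \left(-8 + 0\right) = -167 + \sqrt{773} \left(-8\right) = -167 - 8 \sqrt{773}$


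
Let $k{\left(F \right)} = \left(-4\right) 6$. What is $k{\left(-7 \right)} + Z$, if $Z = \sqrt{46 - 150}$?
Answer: $-24 + 2 i \sqrt{26} \approx -24.0 + 10.198 i$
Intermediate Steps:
$k{\left(F \right)} = -24$
$Z = 2 i \sqrt{26}$ ($Z = \sqrt{-104} = 2 i \sqrt{26} \approx 10.198 i$)
$k{\left(-7 \right)} + Z = -24 + 2 i \sqrt{26}$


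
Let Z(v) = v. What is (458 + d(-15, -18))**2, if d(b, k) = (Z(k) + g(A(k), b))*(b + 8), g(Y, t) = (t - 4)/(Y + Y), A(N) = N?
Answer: 436433881/1296 ≈ 3.3675e+5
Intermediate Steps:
g(Y, t) = (-4 + t)/(2*Y) (g(Y, t) = (-4 + t)/((2*Y)) = (-4 + t)*(1/(2*Y)) = (-4 + t)/(2*Y))
d(b, k) = (8 + b)*(k + (-4 + b)/(2*k)) (d(b, k) = (k + (-4 + b)/(2*k))*(b + 8) = (k + (-4 + b)/(2*k))*(8 + b) = (8 + b)*(k + (-4 + b)/(2*k)))
(458 + d(-15, -18))**2 = (458 + (1/2)*(-32 + 8*(-15) - 15*(-4 - 15) + 2*(-18)**2*(8 - 15))/(-18))**2 = (458 + (1/2)*(-1/18)*(-32 - 120 - 15*(-19) + 2*324*(-7)))**2 = (458 + (1/2)*(-1/18)*(-32 - 120 + 285 - 4536))**2 = (458 + (1/2)*(-1/18)*(-4403))**2 = (458 + 4403/36)**2 = (20891/36)**2 = 436433881/1296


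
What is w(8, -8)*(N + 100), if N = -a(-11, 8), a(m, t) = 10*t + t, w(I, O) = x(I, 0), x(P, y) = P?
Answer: 96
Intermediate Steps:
w(I, O) = I
a(m, t) = 11*t
N = -88 (N = -11*8 = -1*88 = -88)
w(8, -8)*(N + 100) = 8*(-88 + 100) = 8*12 = 96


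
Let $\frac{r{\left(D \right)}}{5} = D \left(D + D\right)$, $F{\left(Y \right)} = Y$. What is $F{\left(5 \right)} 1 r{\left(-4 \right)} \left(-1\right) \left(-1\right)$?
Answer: $800$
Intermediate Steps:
$r{\left(D \right)} = 10 D^{2}$ ($r{\left(D \right)} = 5 D \left(D + D\right) = 5 D 2 D = 5 \cdot 2 D^{2} = 10 D^{2}$)
$F{\left(5 \right)} 1 r{\left(-4 \right)} \left(-1\right) \left(-1\right) = 5 \cdot 1 \cdot 10 \left(-4\right)^{2} \left(-1\right) \left(-1\right) = 5 \cdot 10 \cdot 16 \left(-1\right) \left(-1\right) = 5 \cdot 160 \left(-1\right) \left(-1\right) = 5 \left(\left(-160\right) \left(-1\right)\right) = 5 \cdot 160 = 800$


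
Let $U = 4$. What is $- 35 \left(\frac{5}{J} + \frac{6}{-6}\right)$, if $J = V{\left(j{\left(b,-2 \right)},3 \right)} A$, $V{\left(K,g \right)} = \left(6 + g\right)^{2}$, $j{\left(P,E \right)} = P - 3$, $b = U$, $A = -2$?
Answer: $\frac{5845}{162} \approx 36.08$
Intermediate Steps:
$b = 4$
$j{\left(P,E \right)} = -3 + P$ ($j{\left(P,E \right)} = P - 3 = -3 + P$)
$J = -162$ ($J = \left(6 + 3\right)^{2} \left(-2\right) = 9^{2} \left(-2\right) = 81 \left(-2\right) = -162$)
$- 35 \left(\frac{5}{J} + \frac{6}{-6}\right) = - 35 \left(\frac{5}{-162} + \frac{6}{-6}\right) = - 35 \left(5 \left(- \frac{1}{162}\right) + 6 \left(- \frac{1}{6}\right)\right) = - 35 \left(- \frac{5}{162} - 1\right) = \left(-35\right) \left(- \frac{167}{162}\right) = \frac{5845}{162}$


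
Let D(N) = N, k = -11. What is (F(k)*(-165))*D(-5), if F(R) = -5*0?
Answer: 0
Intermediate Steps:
F(R) = 0
(F(k)*(-165))*D(-5) = (0*(-165))*(-5) = 0*(-5) = 0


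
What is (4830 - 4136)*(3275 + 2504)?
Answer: 4010626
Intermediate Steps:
(4830 - 4136)*(3275 + 2504) = 694*5779 = 4010626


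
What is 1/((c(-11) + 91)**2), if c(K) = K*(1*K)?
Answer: 1/44944 ≈ 2.2250e-5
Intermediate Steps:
c(K) = K**2 (c(K) = K*K = K**2)
1/((c(-11) + 91)**2) = 1/(((-11)**2 + 91)**2) = 1/((121 + 91)**2) = 1/(212**2) = 1/44944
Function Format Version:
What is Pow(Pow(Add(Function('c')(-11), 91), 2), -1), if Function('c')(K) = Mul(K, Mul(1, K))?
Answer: Rational(1, 44944) ≈ 2.2250e-5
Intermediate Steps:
Function('c')(K) = Pow(K, 2) (Function('c')(K) = Mul(K, K) = Pow(K, 2))
Pow(Pow(Add(Function('c')(-11), 91), 2), -1) = Pow(Pow(Add(Pow(-11, 2), 91), 2), -1) = Pow(Pow(Add(121, 91), 2), -1) = Pow(Pow(212, 2), -1) = Pow(44944, -1) = Rational(1, 44944)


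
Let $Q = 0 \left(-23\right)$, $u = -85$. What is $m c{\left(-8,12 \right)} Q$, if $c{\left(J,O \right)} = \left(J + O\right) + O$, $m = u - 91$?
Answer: $0$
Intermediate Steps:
$m = -176$ ($m = -85 - 91 = -176$)
$c{\left(J,O \right)} = J + 2 O$
$Q = 0$
$m c{\left(-8,12 \right)} Q = - 176 \left(-8 + 2 \cdot 12\right) 0 = - 176 \left(-8 + 24\right) 0 = \left(-176\right) 16 \cdot 0 = \left(-2816\right) 0 = 0$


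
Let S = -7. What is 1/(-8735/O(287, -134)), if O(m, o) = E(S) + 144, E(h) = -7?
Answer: -137/8735 ≈ -0.015684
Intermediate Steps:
O(m, o) = 137 (O(m, o) = -7 + 144 = 137)
1/(-8735/O(287, -134)) = 1/(-8735/137) = -137/8735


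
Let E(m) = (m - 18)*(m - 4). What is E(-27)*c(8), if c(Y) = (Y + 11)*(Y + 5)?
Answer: 344565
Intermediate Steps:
c(Y) = (5 + Y)*(11 + Y) (c(Y) = (11 + Y)*(5 + Y) = (5 + Y)*(11 + Y))
E(m) = (-18 + m)*(-4 + m)
E(-27)*c(8) = (72 + (-27)² - 22*(-27))*(55 + 8² + 16*8) = (72 + 729 + 594)*(55 + 64 + 128) = 1395*247 = 344565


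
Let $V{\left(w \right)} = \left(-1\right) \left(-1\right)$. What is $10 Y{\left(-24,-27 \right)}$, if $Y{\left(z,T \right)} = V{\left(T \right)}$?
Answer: $10$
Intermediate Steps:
$V{\left(w \right)} = 1$
$Y{\left(z,T \right)} = 1$
$10 Y{\left(-24,-27 \right)} = 10 \cdot 1 = 10$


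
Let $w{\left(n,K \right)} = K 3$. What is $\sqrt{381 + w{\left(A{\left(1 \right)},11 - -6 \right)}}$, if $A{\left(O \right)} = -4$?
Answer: $12 \sqrt{3} \approx 20.785$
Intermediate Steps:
$w{\left(n,K \right)} = 3 K$
$\sqrt{381 + w{\left(A{\left(1 \right)},11 - -6 \right)}} = \sqrt{381 + 3 \left(11 - -6\right)} = \sqrt{381 + 3 \left(11 + 6\right)} = \sqrt{381 + 3 \cdot 17} = \sqrt{381 + 51} = \sqrt{432} = 12 \sqrt{3}$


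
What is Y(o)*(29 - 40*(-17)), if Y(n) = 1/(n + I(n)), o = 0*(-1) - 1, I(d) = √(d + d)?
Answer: -709/3 - 709*I*√2/3 ≈ -236.33 - 334.23*I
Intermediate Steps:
I(d) = √2*√d (I(d) = √(2*d) = √2*√d)
o = -1 (o = 0 - 1 = -1)
Y(n) = 1/(n + √2*√n)
Y(o)*(29 - 40*(-17)) = (29 - 40*(-17))/(-1 + √2*√(-1)) = (29 + 680)/(-1 + √2*I) = 709/(-1 + I*√2)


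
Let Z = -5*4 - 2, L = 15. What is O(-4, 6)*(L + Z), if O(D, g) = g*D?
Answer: 168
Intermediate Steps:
O(D, g) = D*g
Z = -22 (Z = -20 - 2 = -22)
O(-4, 6)*(L + Z) = (-4*6)*(15 - 22) = -24*(-7) = 168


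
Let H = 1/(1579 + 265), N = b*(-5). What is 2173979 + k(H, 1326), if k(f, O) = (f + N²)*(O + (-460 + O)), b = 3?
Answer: 1229570067/461 ≈ 2.6672e+6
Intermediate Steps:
N = -15 (N = 3*(-5) = -15)
H = 1/1844 ≈ 0.00054230
k(f, O) = (-460 + 2*O)*(225 + f) (k(f, O) = (f + (-15)²)*(O + (-460 + O)) = (f + 225)*(-460 + 2*O) = (225 + f)*(-460 + 2*O) = (-460 + 2*O)*(225 + f))
2173979 + k(H, 1326) = 2173979 + (-103500 - 460*1/1844 + 450*1326 + 2*1326*(1/1844)) = 2173979 + (-103500 - 115/461 + 596700 + 663/461) = 2173979 + 227365748/461 = 1229570067/461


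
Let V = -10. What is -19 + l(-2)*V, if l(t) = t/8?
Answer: -33/2 ≈ -16.500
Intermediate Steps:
l(t) = t/8 (l(t) = t*(⅛) = t/8)
-19 + l(-2)*V = -19 + ((⅛)*(-2))*(-10) = -19 - ¼*(-10) = -19 + 5/2 = -33/2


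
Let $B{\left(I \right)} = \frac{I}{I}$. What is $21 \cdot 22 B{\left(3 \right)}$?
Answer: $462$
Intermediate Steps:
$B{\left(I \right)} = 1$
$21 \cdot 22 B{\left(3 \right)} = 21 \cdot 22 \cdot 1 = 462 \cdot 1 = 462$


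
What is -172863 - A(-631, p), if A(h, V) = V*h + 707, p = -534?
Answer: -510524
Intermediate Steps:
A(h, V) = 707 + V*h
-172863 - A(-631, p) = -172863 - (707 - 534*(-631)) = -172863 - (707 + 336954) = -172863 - 1*337661 = -172863 - 337661 = -510524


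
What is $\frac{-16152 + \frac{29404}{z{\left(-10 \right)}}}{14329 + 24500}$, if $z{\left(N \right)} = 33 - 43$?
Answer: $- \frac{95462}{194145} \approx -0.4917$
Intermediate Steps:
$z{\left(N \right)} = -10$ ($z{\left(N \right)} = 33 - 43 = -10$)
$\frac{-16152 + \frac{29404}{z{\left(-10 \right)}}}{14329 + 24500} = \frac{-16152 + \frac{29404}{-10}}{14329 + 24500} = \frac{-16152 + 29404 \left(- \frac{1}{10}\right)}{38829} = \left(-16152 - \frac{14702}{5}\right) \frac{1}{38829} = \left(- \frac{95462}{5}\right) \frac{1}{38829} = - \frac{95462}{194145}$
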